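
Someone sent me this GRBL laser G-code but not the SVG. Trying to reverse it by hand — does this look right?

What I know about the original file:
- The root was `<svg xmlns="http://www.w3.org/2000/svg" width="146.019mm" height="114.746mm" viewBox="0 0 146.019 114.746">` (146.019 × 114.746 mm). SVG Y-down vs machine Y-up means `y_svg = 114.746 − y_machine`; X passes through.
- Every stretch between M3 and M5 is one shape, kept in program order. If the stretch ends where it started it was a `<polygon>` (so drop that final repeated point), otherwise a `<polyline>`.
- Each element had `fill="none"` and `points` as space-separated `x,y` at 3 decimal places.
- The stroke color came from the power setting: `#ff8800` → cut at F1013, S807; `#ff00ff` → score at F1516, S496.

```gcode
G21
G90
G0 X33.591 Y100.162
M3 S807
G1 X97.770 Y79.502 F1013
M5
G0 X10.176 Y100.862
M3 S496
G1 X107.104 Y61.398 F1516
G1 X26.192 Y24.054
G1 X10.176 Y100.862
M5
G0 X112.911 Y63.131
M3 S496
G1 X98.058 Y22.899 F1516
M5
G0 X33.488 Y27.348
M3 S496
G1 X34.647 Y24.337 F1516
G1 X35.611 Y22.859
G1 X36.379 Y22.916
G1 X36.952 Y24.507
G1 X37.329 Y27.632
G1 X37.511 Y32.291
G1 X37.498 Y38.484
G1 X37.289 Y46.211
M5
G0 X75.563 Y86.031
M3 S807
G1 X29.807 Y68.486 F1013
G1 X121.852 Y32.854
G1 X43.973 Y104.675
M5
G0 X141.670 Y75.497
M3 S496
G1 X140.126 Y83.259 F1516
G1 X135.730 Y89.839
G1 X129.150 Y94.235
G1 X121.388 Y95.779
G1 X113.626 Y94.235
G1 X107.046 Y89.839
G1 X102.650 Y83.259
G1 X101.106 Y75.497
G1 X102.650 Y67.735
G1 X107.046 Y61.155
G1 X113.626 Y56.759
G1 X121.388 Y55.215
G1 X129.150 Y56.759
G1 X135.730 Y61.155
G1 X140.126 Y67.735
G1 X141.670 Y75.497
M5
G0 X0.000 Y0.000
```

y_svg = 114.746 − y_m.

[1] S807→`#ff8800` (cut); open run; points: 33.591,14.584 97.770,35.244

[2] S496→`#ff00ff` (score); closed run; points: 10.176,13.884 107.104,53.348 26.192,90.692

[3] S496→`#ff00ff` (score); open run; points: 112.911,51.615 98.058,91.847

[4] S496→`#ff00ff` (score); open run; points: 33.488,87.398 34.647,90.409 35.611,91.887 36.379,91.830 36.952,90.239 37.329,87.114 37.511,82.455 37.498,76.262 37.289,68.535

[5] S807→`#ff8800` (cut); open run; points: 75.563,28.715 29.807,46.260 121.852,81.892 43.973,10.071

[6] S496→`#ff00ff` (score); closed run; points: 141.670,39.249 140.126,31.487 135.730,24.907 129.150,20.511 121.388,18.967 113.626,20.511 107.046,24.907 102.650,31.487 101.106,39.249 102.650,47.011 107.046,53.591 113.626,57.987 121.388,59.531 129.150,57.987 135.730,53.591 140.126,47.011

<svg xmlns="http://www.w3.org/2000/svg" width="146.019mm" height="114.746mm" viewBox="0 0 146.019 114.746">
  <polyline points="33.591,14.584 97.770,35.244" fill="none" stroke="#ff8800"/>
  <polygon points="10.176,13.884 107.104,53.348 26.192,90.692" fill="none" stroke="#ff00ff"/>
  <polyline points="112.911,51.615 98.058,91.847" fill="none" stroke="#ff00ff"/>
  <polyline points="33.488,87.398 34.647,90.409 35.611,91.887 36.379,91.830 36.952,90.239 37.329,87.114 37.511,82.455 37.498,76.262 37.289,68.535" fill="none" stroke="#ff00ff"/>
  <polyline points="75.563,28.715 29.807,46.260 121.852,81.892 43.973,10.071" fill="none" stroke="#ff8800"/>
  <polygon points="141.670,39.249 140.126,31.487 135.730,24.907 129.150,20.511 121.388,18.967 113.626,20.511 107.046,24.907 102.650,31.487 101.106,39.249 102.650,47.011 107.046,53.591 113.626,57.987 121.388,59.531 129.150,57.987 135.730,53.591 140.126,47.011" fill="none" stroke="#ff00ff"/>
</svg>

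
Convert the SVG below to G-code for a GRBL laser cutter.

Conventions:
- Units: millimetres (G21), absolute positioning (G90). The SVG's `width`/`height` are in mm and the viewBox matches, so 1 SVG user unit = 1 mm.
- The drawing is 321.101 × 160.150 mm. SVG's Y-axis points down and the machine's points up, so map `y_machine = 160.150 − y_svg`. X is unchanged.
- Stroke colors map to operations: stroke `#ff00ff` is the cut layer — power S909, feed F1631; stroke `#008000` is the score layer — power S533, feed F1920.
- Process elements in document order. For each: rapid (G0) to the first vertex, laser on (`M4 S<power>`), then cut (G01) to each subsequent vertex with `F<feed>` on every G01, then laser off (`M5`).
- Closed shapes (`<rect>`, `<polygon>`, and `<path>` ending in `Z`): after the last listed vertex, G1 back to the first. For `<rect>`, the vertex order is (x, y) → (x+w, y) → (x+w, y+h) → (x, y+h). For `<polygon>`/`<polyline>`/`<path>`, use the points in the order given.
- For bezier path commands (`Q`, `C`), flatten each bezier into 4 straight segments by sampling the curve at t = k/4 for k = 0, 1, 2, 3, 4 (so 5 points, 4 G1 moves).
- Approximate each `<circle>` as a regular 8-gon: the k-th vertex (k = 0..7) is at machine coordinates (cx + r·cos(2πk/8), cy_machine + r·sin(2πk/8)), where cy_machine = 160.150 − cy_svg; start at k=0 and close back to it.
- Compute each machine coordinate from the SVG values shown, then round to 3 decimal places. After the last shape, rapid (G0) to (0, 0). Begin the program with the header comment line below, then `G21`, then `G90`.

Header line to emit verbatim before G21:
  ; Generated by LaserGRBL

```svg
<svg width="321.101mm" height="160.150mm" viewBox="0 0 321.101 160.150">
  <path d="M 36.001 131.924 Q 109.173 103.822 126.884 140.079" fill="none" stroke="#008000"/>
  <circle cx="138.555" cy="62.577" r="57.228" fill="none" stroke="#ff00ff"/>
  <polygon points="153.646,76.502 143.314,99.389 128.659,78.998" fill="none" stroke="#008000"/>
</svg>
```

1 u = 1 mm; y_m = 160.150 − y.

[1] `<path>` quadratic bezier, #008000→score S533 F1920: (36.001,28.226) → (69.121,38.255) → (95.308,40.238) → (114.562,34.177) → (126.884,20.071)

[2] `<circle>` circle, #ff00ff→cut S909 F1631: (195.783,97.573) → (179.021,138.039) → (138.555,154.801) → (98.089,138.039) → (81.327,97.573) → (98.089,57.107) → (138.555,40.345) → (179.021,57.107) → (195.783,97.573) (closed)

[3] `<polygon>` regular polygon, #008000→score S533 F1920: (153.646,83.648) → (143.314,60.761) → (128.659,81.152) → (153.646,83.648) (closed)

; Generated by LaserGRBL
G21
G90
G0 X36.001 Y28.226
M4 S533
G01 X69.121 Y38.255 F1920
G01 X95.308 Y40.238 F1920
G01 X114.562 Y34.177 F1920
G01 X126.884 Y20.071 F1920
M5
G0 X195.783 Y97.573
M4 S909
G01 X179.021 Y138.039 F1631
G01 X138.555 Y154.801 F1631
G01 X98.089 Y138.039 F1631
G01 X81.327 Y97.573 F1631
G01 X98.089 Y57.107 F1631
G01 X138.555 Y40.345 F1631
G01 X179.021 Y57.107 F1631
G01 X195.783 Y97.573 F1631
M5
G0 X153.646 Y83.648
M4 S533
G01 X143.314 Y60.761 F1920
G01 X128.659 Y81.152 F1920
G01 X153.646 Y83.648 F1920
M5
G0 X0.000 Y0.000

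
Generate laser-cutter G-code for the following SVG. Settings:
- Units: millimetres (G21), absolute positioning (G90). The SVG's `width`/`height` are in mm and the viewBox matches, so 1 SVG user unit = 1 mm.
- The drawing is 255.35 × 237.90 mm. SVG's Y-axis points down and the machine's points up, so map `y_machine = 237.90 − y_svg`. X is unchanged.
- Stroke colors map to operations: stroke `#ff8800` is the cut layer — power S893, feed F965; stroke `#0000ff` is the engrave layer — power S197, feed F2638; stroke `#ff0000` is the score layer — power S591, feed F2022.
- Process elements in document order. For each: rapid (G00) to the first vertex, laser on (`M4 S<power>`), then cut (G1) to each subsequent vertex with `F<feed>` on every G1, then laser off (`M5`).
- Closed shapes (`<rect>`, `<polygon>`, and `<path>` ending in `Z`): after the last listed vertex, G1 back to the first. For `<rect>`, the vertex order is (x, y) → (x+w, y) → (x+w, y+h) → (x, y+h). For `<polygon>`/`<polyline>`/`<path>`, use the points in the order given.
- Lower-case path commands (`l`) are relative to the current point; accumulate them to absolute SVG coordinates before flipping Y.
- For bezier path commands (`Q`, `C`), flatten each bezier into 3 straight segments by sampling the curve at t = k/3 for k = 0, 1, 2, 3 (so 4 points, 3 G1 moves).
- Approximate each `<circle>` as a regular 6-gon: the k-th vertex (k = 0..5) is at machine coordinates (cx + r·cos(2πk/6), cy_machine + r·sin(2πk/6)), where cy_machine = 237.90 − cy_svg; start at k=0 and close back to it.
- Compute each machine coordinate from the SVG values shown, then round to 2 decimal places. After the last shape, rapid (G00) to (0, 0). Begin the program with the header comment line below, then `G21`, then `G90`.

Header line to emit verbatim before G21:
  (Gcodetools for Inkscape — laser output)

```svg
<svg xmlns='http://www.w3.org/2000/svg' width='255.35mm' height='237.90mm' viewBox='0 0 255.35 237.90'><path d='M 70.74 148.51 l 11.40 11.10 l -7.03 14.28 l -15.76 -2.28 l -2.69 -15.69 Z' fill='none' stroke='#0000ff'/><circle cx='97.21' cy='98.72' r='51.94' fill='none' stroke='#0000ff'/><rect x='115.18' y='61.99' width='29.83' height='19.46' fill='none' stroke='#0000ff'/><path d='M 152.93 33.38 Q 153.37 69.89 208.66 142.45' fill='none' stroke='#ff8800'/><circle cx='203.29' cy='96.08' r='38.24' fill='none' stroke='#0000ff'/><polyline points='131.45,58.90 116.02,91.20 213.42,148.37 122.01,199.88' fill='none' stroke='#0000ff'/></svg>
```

viewBox `0 0 255.35 237.90` with mm width/height → 1 unit = 1 mm. Flip: y_m = 237.90 − y_svg.

**Shape 1** — `<path>` regular polygon, stroke `#0000ff` → engrave (S197, F2638). Machine vertices: (70.74,89.39) → (82.14,78.29) → (75.11,64.01) → (59.35,66.29) → (56.66,81.98) → (70.74,89.39). Closed: final G1 returns to the first vertex.

**Shape 2** — `<circle>` circle, stroke `#0000ff` → engrave (S197, F2638). Machine vertices: (149.15,139.18) → (123.18,184.16) → (71.24,184.16) → (45.27,139.18) → (71.24,94.20) → (123.18,94.20) → (149.15,139.18). Closed: final G1 returns to the first vertex.

**Shape 3** — `<rect>` rectangle, stroke `#0000ff` → engrave (S197, F2638). Machine vertices: (115.18,175.91) → (145.01,175.91) → (145.01,156.45) → (115.18,156.45) → (115.18,175.91). Closed: final G1 returns to the first vertex.

**Shape 4** — `<path>` quadratic bezier, stroke `#ff8800` → cut (S893, F965). Control points (SVG): P0=(152.93,33.38), P1=(153.37,69.89), P2=(208.66,142.45); sampled at t=k/3. Machine vertices: (152.93,204.52) → (159.32,176.17) → (177.89,139.82) → (208.66,95.45). Open path.

**Shape 5** — `<circle>` circle, stroke `#0000ff` → engrave (S197, F2638). Machine vertices: (241.53,141.82) → (222.41,174.94) → (184.17,174.94) → (165.05,141.82) → (184.17,108.70) → (222.41,108.70) → (241.53,141.82). Closed: final G1 returns to the first vertex.

**Shape 6** — `<polyline>` open polyline, stroke `#0000ff` → engrave (S197, F2638). Machine vertices: (131.45,179.00) → (116.02,146.70) → (213.42,89.53) → (122.01,38.02). Open path.

(Gcodetools for Inkscape — laser output)
G21
G90
G00 X70.74 Y89.39
M4 S197
G1 X82.14 Y78.29 F2638
G1 X75.11 Y64.01 F2638
G1 X59.35 Y66.29 F2638
G1 X56.66 Y81.98 F2638
G1 X70.74 Y89.39 F2638
M5
G00 X149.15 Y139.18
M4 S197
G1 X123.18 Y184.16 F2638
G1 X71.24 Y184.16 F2638
G1 X45.27 Y139.18 F2638
G1 X71.24 Y94.20 F2638
G1 X123.18 Y94.20 F2638
G1 X149.15 Y139.18 F2638
M5
G00 X115.18 Y175.91
M4 S197
G1 X145.01 Y175.91 F2638
G1 X145.01 Y156.45 F2638
G1 X115.18 Y156.45 F2638
G1 X115.18 Y175.91 F2638
M5
G00 X152.93 Y204.52
M4 S893
G1 X159.32 Y176.17 F965
G1 X177.89 Y139.82 F965
G1 X208.66 Y95.45 F965
M5
G00 X241.53 Y141.82
M4 S197
G1 X222.41 Y174.94 F2638
G1 X184.17 Y174.94 F2638
G1 X165.05 Y141.82 F2638
G1 X184.17 Y108.70 F2638
G1 X222.41 Y108.70 F2638
G1 X241.53 Y141.82 F2638
M5
G00 X131.45 Y179.00
M4 S197
G1 X116.02 Y146.70 F2638
G1 X213.42 Y89.53 F2638
G1 X122.01 Y38.02 F2638
M5
G00 X0.00 Y0.00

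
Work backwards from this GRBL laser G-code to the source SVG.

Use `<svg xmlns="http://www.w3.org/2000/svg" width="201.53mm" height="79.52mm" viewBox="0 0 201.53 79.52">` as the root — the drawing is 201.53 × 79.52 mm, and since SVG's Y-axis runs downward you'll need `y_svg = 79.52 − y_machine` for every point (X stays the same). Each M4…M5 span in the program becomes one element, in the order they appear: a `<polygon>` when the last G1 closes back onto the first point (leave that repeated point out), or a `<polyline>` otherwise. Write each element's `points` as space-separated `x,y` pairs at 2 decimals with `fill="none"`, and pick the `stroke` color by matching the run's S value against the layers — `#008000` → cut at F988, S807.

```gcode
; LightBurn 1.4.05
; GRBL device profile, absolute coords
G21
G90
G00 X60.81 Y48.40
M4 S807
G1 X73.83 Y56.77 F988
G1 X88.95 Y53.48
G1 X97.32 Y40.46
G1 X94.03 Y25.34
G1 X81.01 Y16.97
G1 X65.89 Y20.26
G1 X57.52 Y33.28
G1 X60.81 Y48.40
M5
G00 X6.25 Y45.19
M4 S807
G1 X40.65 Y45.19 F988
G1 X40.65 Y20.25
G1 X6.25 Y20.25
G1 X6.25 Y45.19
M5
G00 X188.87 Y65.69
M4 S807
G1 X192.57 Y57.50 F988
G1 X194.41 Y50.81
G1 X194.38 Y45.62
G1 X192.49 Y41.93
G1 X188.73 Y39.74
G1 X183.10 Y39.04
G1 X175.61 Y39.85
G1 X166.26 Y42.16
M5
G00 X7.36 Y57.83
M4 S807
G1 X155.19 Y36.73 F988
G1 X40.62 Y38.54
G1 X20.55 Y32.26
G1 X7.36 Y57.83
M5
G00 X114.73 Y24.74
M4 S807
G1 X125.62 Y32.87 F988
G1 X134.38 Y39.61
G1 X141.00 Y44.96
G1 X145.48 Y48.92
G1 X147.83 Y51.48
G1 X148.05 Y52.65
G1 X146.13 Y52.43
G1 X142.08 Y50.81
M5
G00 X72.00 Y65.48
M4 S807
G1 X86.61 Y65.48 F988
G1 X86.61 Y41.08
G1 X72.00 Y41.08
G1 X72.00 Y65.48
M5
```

Each laser-on run becomes one SVG element. Flip Y back into SVG space with y_svg = 79.52 − y_machine. Every run uses S807, so all elements get stroke `#008000` (cut).

Run 1: The run returns to its start, so emit a `<polygon>` with points (Y-flipped): 60.81,31.12 73.83,22.75 88.95,26.04 97.32,39.06 94.03,54.18 81.01,62.55 65.89,59.26 57.52,46.24.

Run 2: The run returns to its start, so emit a `<polygon>` with points (Y-flipped): 6.25,34.33 40.65,34.33 40.65,59.27 6.25,59.27.

Run 3: The run is open, so emit a `<polyline>` with points (Y-flipped): 188.87,13.83 192.57,22.02 194.41,28.71 194.38,33.90 192.49,37.59 188.73,39.78 183.10,40.48 175.61,39.67 166.26,37.36.

Run 4: The run returns to its start, so emit a `<polygon>` with points (Y-flipped): 7.36,21.69 155.19,42.79 40.62,40.98 20.55,47.26.

Run 5: The run is open, so emit a `<polyline>` with points (Y-flipped): 114.73,54.78 125.62,46.65 134.38,39.91 141.00,34.56 145.48,30.60 147.83,28.04 148.05,26.87 146.13,27.09 142.08,28.71.

Run 6: The run returns to its start, so emit a `<polygon>` with points (Y-flipped): 72.00,14.04 86.61,14.04 86.61,38.44 72.00,38.44.

<svg xmlns="http://www.w3.org/2000/svg" width="201.53mm" height="79.52mm" viewBox="0 0 201.53 79.52">
  <polygon points="60.81,31.12 73.83,22.75 88.95,26.04 97.32,39.06 94.03,54.18 81.01,62.55 65.89,59.26 57.52,46.24" fill="none" stroke="#008000"/>
  <polygon points="6.25,34.33 40.65,34.33 40.65,59.27 6.25,59.27" fill="none" stroke="#008000"/>
  <polyline points="188.87,13.83 192.57,22.02 194.41,28.71 194.38,33.90 192.49,37.59 188.73,39.78 183.10,40.48 175.61,39.67 166.26,37.36" fill="none" stroke="#008000"/>
  <polygon points="7.36,21.69 155.19,42.79 40.62,40.98 20.55,47.26" fill="none" stroke="#008000"/>
  <polyline points="114.73,54.78 125.62,46.65 134.38,39.91 141.00,34.56 145.48,30.60 147.83,28.04 148.05,26.87 146.13,27.09 142.08,28.71" fill="none" stroke="#008000"/>
  <polygon points="72.00,14.04 86.61,14.04 86.61,38.44 72.00,38.44" fill="none" stroke="#008000"/>
</svg>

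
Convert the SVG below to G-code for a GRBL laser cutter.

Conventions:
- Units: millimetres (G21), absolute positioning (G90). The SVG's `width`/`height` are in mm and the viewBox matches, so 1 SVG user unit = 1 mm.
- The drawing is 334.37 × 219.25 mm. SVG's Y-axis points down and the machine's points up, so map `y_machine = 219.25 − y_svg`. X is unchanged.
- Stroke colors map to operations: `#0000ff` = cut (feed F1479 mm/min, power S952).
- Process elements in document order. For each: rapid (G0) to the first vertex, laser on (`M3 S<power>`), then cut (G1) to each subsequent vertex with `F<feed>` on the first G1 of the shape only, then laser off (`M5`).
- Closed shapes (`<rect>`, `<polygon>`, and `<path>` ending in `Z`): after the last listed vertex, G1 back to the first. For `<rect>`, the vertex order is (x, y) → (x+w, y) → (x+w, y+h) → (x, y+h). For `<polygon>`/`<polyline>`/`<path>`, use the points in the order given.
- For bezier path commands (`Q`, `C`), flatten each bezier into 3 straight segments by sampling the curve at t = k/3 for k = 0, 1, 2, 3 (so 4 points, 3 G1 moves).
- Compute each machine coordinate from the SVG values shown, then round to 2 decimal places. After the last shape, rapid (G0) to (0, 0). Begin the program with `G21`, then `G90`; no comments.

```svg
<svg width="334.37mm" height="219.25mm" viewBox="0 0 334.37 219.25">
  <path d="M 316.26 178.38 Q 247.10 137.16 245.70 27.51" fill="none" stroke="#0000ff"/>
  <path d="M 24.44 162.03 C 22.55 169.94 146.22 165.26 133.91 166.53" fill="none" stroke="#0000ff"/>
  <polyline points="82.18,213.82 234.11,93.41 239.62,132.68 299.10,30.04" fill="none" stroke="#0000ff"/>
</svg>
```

1 u = 1 mm; y_m = 219.25 − y.

[1] `<path>` quadratic bezier, #0000ff→cut S952 F1479: (316.26,40.87) → (277.68,75.95) → (254.16,126.24) → (245.70,191.74)

[2] `<path>` cubic bezier, #0000ff→cut S952 F1479: (24.44,57.22) → (54.72,52.82) → (110.58,52.69) → (133.91,52.72)

[3] `<polyline>` open polyline, #0000ff→cut S952 F1479: (82.18,5.43) → (234.11,125.84) → (239.62,86.57) → (299.10,189.21)

G21
G90
G0 X316.26 Y40.87
M3 S952
G1 X277.68 Y75.95 F1479
G1 X254.16 Y126.24
G1 X245.70 Y191.74
M5
G0 X24.44 Y57.22
M3 S952
G1 X54.72 Y52.82 F1479
G1 X110.58 Y52.69
G1 X133.91 Y52.72
M5
G0 X82.18 Y5.43
M3 S952
G1 X234.11 Y125.84 F1479
G1 X239.62 Y86.57
G1 X299.10 Y189.21
M5
G0 X0.00 Y0.00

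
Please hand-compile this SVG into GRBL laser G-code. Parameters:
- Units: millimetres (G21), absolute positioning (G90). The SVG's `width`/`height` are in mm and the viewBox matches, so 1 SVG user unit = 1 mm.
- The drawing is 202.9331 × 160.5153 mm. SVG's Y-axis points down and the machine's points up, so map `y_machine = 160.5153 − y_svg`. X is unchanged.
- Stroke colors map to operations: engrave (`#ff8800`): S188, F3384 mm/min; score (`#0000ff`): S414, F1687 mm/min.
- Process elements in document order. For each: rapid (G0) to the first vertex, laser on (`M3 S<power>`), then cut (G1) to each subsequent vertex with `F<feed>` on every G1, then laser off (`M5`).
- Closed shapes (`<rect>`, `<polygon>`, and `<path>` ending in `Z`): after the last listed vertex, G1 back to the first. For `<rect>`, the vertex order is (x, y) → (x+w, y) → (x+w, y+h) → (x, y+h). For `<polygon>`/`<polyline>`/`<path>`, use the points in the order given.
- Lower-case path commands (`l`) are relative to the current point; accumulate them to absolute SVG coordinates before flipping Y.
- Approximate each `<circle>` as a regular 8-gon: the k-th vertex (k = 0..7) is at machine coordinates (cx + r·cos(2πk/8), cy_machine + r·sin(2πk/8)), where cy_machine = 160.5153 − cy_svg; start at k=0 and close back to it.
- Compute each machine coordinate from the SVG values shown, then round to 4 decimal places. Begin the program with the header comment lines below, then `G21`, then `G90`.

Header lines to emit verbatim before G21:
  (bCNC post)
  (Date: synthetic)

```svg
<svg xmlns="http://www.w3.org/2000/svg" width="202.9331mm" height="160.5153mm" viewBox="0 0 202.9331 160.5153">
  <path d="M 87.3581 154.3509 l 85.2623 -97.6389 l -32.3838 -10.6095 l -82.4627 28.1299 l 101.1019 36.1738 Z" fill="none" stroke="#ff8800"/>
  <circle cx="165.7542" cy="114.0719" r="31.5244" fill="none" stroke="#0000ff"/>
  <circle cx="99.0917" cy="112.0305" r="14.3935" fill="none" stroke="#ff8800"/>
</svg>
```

viewBox `0 0 202.9331 160.5153` with mm width/height → 1 unit = 1 mm. Flip: y_m = 160.5153 − y_svg.

**Shape 1** — `<path>` closed polygon, stroke `#ff8800` → engrave (S188, F3384). Machine vertices: (87.3581,6.1644) → (172.6204,103.8033) → (140.2366,114.4128) → (57.7739,86.2829) → (158.8758,50.1091) → (87.3581,6.1644). Closed: final G1 returns to the first vertex.

**Shape 2** — `<circle>` circle, stroke `#0000ff` → score (S414, F1687). Machine vertices: (197.2786,46.4434) → (188.0453,68.7345) → (165.7542,77.9678) → (143.4631,68.7345) → (134.2298,46.4434) → (143.4631,24.1523) → (165.7542,14.9190) → (188.0453,24.1523) → (197.2786,46.4434). Closed: final G1 returns to the first vertex.

**Shape 3** — `<circle>` circle, stroke `#ff8800` → engrave (S188, F3384). Machine vertices: (113.4852,48.4848) → (109.2694,58.6625) → (99.0917,62.8783) → (88.9140,58.6625) → (84.6982,48.4848) → (88.9140,38.3071) → (99.0917,34.0913) → (109.2694,38.3071) → (113.4852,48.4848). Closed: final G1 returns to the first vertex.

(bCNC post)
(Date: synthetic)
G21
G90
G0 X87.3581 Y6.1644
M3 S188
G1 X172.6204 Y103.8033 F3384
G1 X140.2366 Y114.4128 F3384
G1 X57.7739 Y86.2829 F3384
G1 X158.8758 Y50.1091 F3384
G1 X87.3581 Y6.1644 F3384
M5
G0 X197.2786 Y46.4434
M3 S414
G1 X188.0453 Y68.7345 F1687
G1 X165.7542 Y77.9678 F1687
G1 X143.4631 Y68.7345 F1687
G1 X134.2298 Y46.4434 F1687
G1 X143.4631 Y24.1523 F1687
G1 X165.7542 Y14.9190 F1687
G1 X188.0453 Y24.1523 F1687
G1 X197.2786 Y46.4434 F1687
M5
G0 X113.4852 Y48.4848
M3 S188
G1 X109.2694 Y58.6625 F3384
G1 X99.0917 Y62.8783 F3384
G1 X88.9140 Y58.6625 F3384
G1 X84.6982 Y48.4848 F3384
G1 X88.9140 Y38.3071 F3384
G1 X99.0917 Y34.0913 F3384
G1 X109.2694 Y38.3071 F3384
G1 X113.4852 Y48.4848 F3384
M5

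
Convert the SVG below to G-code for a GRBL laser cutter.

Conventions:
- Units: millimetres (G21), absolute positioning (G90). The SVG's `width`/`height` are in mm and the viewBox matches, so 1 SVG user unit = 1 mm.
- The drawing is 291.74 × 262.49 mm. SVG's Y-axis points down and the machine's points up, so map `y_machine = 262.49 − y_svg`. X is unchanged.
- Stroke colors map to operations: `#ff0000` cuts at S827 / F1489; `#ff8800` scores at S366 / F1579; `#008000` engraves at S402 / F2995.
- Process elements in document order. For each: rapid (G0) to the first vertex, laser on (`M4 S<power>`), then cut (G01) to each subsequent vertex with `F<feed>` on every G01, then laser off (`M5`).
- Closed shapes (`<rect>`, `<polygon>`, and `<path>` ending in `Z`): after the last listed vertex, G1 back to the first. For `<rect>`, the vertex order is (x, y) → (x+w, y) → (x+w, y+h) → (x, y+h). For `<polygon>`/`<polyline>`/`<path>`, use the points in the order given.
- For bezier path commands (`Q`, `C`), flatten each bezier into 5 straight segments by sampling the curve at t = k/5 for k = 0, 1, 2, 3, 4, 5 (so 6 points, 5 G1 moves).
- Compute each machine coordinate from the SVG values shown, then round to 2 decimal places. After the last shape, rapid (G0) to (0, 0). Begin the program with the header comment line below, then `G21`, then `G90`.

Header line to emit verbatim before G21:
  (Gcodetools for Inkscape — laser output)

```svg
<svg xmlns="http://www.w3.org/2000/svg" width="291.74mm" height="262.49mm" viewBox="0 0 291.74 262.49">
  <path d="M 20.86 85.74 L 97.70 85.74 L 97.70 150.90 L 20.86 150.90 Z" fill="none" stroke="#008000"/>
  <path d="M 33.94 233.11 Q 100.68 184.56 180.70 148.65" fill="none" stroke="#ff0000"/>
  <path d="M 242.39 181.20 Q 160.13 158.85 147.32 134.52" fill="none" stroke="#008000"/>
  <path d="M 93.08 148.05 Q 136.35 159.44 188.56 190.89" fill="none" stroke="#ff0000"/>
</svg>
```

viewBox `0 0 291.74 262.49` with mm width/height → 1 unit = 1 mm. Flip: y_m = 262.49 − y_svg.

**Shape 1** — `<path>` rectangle, stroke `#008000` → engrave (S402, F2995). Machine vertices: (20.86,176.75) → (97.70,176.75) → (97.70,111.59) → (20.86,111.59) → (20.86,176.75). Closed: final G1 returns to the first vertex.

**Shape 2** — `<path>` quadratic bezier, stroke `#ff0000` → cut (S827, F1489). Control points (SVG): P0=(33.94,233.11), P1=(100.68,184.56), P2=(180.70,148.65); sampled at t=k/5. Machine vertices: (33.94,29.38) → (61.17,48.29) → (89.46,66.20) → (118.81,83.09) → (149.22,98.97) → (180.70,113.84). Open path.

**Shape 3** — `<path>` quadratic bezier, stroke `#008000` → engrave (S402, F2995). Control points (SVG): P0=(242.39,181.20), P1=(160.13,158.85), P2=(147.32,134.52); sampled at t=k/5. Machine vertices: (242.39,81.29) → (212.26,90.31) → (187.69,99.49) → (168.68,108.82) → (155.22,118.32) → (147.32,127.97). Open path.

**Shape 4** — `<path>` quadratic bezier, stroke `#ff0000` → cut (S827, F1489). Control points (SVG): P0=(93.08,148.05), P1=(136.35,159.44), P2=(188.56,190.89); sampled at t=k/5. Machine vertices: (93.08,114.44) → (110.75,109.08) → (129.13,102.12) → (148.22,93.55) → (168.03,83.38) → (188.56,71.60). Open path.

(Gcodetools for Inkscape — laser output)
G21
G90
G0 X20.86 Y176.75
M4 S402
G01 X97.70 Y176.75 F2995
G01 X97.70 Y111.59 F2995
G01 X20.86 Y111.59 F2995
G01 X20.86 Y176.75 F2995
M5
G0 X33.94 Y29.38
M4 S827
G01 X61.17 Y48.29 F1489
G01 X89.46 Y66.20 F1489
G01 X118.81 Y83.09 F1489
G01 X149.22 Y98.97 F1489
G01 X180.70 Y113.84 F1489
M5
G0 X242.39 Y81.29
M4 S402
G01 X212.26 Y90.31 F2995
G01 X187.69 Y99.49 F2995
G01 X168.68 Y108.82 F2995
G01 X155.22 Y118.32 F2995
G01 X147.32 Y127.97 F2995
M5
G0 X93.08 Y114.44
M4 S827
G01 X110.75 Y109.08 F1489
G01 X129.13 Y102.12 F1489
G01 X148.22 Y93.55 F1489
G01 X168.03 Y83.38 F1489
G01 X188.56 Y71.60 F1489
M5
G0 X0.00 Y0.00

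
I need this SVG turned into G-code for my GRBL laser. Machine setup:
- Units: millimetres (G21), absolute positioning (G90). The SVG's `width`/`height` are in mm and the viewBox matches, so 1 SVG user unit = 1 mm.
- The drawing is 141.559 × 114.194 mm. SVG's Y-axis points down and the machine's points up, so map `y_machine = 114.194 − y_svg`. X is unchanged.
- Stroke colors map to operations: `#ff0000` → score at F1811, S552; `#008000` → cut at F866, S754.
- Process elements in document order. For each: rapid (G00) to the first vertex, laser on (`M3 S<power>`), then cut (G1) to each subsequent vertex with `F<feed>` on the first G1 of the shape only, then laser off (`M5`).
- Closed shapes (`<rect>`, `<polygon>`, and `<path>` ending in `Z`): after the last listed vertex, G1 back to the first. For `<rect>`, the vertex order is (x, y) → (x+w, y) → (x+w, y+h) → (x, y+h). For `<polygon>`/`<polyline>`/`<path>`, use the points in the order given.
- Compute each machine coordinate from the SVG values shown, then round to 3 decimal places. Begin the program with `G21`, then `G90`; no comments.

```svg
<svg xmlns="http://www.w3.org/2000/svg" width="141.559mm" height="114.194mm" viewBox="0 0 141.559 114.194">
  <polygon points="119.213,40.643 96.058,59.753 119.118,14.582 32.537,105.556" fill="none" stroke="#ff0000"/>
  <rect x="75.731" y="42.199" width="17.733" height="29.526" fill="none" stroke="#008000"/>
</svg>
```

Since the viewBox matches the mm dimensions, user units are millimetres directly. The only transform is the Y-flip y_m = 114.194 − y_svg.

Shape 1 is a closed polygon drawn with `<polygon>`. Its stroke #ff0000 means score at S552, F1811. After flipping Y the toolpath is (119.213,73.551) → (96.058,54.441) → (119.118,99.612) → (32.537,8.638) → (119.213,73.551), returning to the start.

Shape 2 is a rectangle drawn with `<rect>`. Its stroke #008000 means cut at S754, F866. After flipping Y the toolpath is (75.731,71.995) → (93.464,71.995) → (93.464,42.469) → (75.731,42.469) → (75.731,71.995), returning to the start.

G21
G90
G00 X119.213 Y73.551
M3 S552
G1 X96.058 Y54.441 F1811
G1 X119.118 Y99.612
G1 X32.537 Y8.638
G1 X119.213 Y73.551
M5
G00 X75.731 Y71.995
M3 S754
G1 X93.464 Y71.995 F866
G1 X93.464 Y42.469
G1 X75.731 Y42.469
G1 X75.731 Y71.995
M5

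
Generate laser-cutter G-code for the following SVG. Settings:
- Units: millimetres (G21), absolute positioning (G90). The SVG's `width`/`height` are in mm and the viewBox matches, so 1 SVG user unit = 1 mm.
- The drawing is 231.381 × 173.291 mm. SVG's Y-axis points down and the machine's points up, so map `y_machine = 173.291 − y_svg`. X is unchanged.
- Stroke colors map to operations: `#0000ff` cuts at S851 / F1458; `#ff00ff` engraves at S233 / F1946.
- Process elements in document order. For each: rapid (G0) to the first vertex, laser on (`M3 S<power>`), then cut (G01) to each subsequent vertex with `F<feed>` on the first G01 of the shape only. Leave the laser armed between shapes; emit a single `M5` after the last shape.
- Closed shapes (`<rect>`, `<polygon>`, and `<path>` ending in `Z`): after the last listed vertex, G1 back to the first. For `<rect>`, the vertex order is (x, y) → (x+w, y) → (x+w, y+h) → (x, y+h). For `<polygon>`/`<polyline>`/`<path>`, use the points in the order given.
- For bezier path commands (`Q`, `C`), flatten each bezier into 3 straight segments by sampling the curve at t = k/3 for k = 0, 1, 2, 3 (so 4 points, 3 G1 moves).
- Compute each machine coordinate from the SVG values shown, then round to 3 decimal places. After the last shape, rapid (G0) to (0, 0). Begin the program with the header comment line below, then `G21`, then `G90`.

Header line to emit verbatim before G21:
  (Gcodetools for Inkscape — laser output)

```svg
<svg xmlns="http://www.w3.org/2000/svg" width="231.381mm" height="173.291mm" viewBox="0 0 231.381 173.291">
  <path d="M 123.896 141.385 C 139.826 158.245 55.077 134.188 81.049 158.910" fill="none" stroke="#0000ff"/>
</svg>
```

(Gcodetools for Inkscape — laser output)
G21
G90
G0 X123.896 Y31.906
M3 S851
G01 X114.096 Y25.363 F1458
G01 X84.154 Y26.165
G01 X81.049 Y14.381
M5
G0 X0.000 Y0.000

viewBox `0 0 231.381 173.291` with mm width/height → 1 unit = 1 mm. Flip: y_m = 173.291 − y_svg.

**Shape 1** — `<path>` cubic bezier, stroke `#0000ff` → cut (S851, F1458). Control points (SVG): P0=(123.896,141.385), P1=(139.826,158.245), P2=(55.077,134.188), P3=(81.049,158.910); sampled at t=k/3. Machine vertices: (123.896,31.906) → (114.096,25.363) → (84.154,26.165) → (81.049,14.381). Open path.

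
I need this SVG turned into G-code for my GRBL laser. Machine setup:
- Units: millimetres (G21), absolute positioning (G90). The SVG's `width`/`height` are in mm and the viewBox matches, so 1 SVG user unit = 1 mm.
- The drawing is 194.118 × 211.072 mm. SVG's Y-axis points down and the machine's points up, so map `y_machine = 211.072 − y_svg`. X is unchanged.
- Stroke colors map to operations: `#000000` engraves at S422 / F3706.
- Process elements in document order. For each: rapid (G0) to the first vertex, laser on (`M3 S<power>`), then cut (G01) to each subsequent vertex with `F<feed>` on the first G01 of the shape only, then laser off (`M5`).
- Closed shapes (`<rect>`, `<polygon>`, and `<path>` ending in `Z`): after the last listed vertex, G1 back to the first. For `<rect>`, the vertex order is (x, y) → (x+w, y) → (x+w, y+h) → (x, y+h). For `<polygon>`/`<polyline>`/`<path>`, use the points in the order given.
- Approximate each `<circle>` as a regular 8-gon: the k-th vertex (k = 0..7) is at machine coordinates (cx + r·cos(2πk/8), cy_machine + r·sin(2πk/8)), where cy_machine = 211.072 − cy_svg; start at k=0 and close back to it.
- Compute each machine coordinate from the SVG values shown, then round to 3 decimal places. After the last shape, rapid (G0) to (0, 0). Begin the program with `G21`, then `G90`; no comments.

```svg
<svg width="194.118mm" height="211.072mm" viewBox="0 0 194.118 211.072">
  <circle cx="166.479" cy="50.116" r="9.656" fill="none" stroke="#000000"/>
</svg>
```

G21
G90
G0 X176.135 Y160.956
M3 S422
G01 X173.307 Y167.784 F3706
G01 X166.479 Y170.612
G01 X159.651 Y167.784
G01 X156.823 Y160.956
G01 X159.651 Y154.128
G01 X166.479 Y151.300
G01 X173.307 Y154.128
G01 X176.135 Y160.956
M5
G0 X0.000 Y0.000

Since the viewBox matches the mm dimensions, user units are millimetres directly. The only transform is the Y-flip y_m = 211.072 − y_svg.

Shape 1 is a circle drawn with `<circle>`. Its stroke #000000 means engrave at S422, F3706. After flipping Y the toolpath is (176.135,160.956) → (173.307,167.784) → (166.479,170.612) → (159.651,167.784) → (156.823,160.956) → (159.651,154.128) → (166.479,151.300) → (173.307,154.128) → (176.135,160.956), returning to the start.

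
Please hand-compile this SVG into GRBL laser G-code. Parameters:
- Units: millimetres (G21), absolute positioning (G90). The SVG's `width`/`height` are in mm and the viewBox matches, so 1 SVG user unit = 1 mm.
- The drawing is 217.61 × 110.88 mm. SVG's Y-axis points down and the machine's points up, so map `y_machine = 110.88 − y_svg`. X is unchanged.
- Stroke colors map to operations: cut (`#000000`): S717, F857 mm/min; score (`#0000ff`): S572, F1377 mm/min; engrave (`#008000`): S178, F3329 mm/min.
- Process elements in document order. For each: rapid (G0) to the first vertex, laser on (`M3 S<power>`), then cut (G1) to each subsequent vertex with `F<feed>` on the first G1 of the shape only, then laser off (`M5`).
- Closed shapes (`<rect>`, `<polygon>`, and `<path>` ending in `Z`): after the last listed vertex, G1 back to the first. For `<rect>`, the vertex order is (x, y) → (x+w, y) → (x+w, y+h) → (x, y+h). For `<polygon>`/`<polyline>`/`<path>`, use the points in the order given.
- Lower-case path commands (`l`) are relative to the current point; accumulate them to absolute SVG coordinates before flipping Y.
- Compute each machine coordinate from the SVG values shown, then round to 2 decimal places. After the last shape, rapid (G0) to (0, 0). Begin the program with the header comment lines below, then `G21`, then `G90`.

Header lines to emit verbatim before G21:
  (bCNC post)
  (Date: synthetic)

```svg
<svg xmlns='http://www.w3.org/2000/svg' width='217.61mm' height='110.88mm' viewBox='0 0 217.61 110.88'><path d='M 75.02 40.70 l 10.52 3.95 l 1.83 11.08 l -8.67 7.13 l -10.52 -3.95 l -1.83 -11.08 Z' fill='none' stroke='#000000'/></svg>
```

(bCNC post)
(Date: synthetic)
G21
G90
G0 X75.02 Y70.18
M3 S717
G1 X85.54 Y66.23 F857
G1 X87.37 Y55.15
G1 X78.70 Y48.02
G1 X68.18 Y51.97
G1 X66.35 Y63.05
G1 X75.02 Y70.18
M5
G0 X0.00 Y0.00

viewBox `0 0 217.61 110.88` with mm width/height → 1 unit = 1 mm. Flip: y_m = 110.88 − y_svg.

**Shape 1** — `<path>` regular polygon, stroke `#000000` → cut (S717, F857). Machine vertices: (75.02,70.18) → (85.54,66.23) → (87.37,55.15) → (78.70,48.02) → (68.18,51.97) → (66.35,63.05) → (75.02,70.18). Closed: final G1 returns to the first vertex.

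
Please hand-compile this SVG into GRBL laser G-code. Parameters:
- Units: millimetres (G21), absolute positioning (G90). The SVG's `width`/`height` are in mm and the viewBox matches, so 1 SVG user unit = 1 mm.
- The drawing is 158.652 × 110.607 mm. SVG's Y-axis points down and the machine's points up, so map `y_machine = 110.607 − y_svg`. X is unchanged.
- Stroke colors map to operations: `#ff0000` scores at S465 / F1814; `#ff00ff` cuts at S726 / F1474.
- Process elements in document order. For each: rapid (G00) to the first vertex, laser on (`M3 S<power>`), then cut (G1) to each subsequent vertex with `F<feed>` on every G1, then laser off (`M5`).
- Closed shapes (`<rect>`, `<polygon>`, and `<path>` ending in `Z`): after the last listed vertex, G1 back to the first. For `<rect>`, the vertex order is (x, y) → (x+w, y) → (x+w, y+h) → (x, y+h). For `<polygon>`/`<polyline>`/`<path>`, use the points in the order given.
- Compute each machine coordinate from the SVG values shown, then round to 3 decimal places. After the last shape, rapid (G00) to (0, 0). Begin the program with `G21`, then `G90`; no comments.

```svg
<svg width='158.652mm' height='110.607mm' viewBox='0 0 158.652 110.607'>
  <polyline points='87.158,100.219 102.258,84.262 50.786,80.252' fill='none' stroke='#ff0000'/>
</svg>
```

Since the viewBox matches the mm dimensions, user units are millimetres directly. The only transform is the Y-flip y_m = 110.607 − y_svg.

Shape 1 is a open polyline drawn with `<polyline>`. Its stroke #ff0000 means score at S465, F1814. After flipping Y the toolpath is (87.158,10.388) → (102.258,26.345) → (50.786,30.355).

G21
G90
G00 X87.158 Y10.388
M3 S465
G1 X102.258 Y26.345 F1814
G1 X50.786 Y30.355 F1814
M5
G00 X0.000 Y0.000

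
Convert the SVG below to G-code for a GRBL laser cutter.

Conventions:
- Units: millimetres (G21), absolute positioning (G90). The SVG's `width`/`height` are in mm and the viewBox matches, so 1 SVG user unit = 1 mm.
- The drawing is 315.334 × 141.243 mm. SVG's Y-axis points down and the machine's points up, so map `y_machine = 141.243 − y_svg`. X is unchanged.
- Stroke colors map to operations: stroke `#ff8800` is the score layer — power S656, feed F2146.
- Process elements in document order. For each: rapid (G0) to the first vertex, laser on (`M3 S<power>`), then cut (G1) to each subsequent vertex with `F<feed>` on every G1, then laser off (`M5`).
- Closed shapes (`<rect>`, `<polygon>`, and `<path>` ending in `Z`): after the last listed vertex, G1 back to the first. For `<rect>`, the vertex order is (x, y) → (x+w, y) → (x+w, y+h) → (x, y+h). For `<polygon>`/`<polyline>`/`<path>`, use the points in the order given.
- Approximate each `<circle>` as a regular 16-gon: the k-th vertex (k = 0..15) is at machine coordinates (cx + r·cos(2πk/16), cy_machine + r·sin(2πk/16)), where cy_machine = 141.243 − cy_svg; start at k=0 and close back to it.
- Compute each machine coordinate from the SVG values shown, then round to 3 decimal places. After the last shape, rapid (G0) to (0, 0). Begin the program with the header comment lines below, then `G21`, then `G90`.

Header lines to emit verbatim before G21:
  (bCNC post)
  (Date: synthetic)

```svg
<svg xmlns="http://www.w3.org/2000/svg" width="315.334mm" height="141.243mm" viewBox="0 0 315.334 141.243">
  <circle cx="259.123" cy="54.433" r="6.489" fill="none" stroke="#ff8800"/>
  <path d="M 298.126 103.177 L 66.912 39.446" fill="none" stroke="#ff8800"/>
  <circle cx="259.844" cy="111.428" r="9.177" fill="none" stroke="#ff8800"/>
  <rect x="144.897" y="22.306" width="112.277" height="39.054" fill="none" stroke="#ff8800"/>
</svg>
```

(bCNC post)
(Date: synthetic)
G21
G90
G0 X265.612 Y86.810
M3 S656
G1 X265.118 Y89.293 F2146
G1 X263.711 Y91.398 F2146
G1 X261.606 Y92.805 F2146
G1 X259.123 Y93.299 F2146
G1 X256.640 Y92.805 F2146
G1 X254.535 Y91.398 F2146
G1 X253.128 Y89.293 F2146
G1 X252.634 Y86.810 F2146
G1 X253.128 Y84.327 F2146
G1 X254.535 Y82.222 F2146
G1 X256.640 Y80.815 F2146
G1 X259.123 Y80.321 F2146
G1 X261.606 Y80.815 F2146
G1 X263.711 Y82.222 F2146
G1 X265.118 Y84.327 F2146
G1 X265.612 Y86.810 F2146
M5
G0 X298.126 Y38.066
M3 S656
G1 X66.912 Y101.797 F2146
M5
G0 X269.021 Y29.815
M3 S656
G1 X268.322 Y33.327 F2146
G1 X266.333 Y36.304 F2146
G1 X263.356 Y38.293 F2146
G1 X259.844 Y38.992 F2146
G1 X256.332 Y38.293 F2146
G1 X253.355 Y36.304 F2146
G1 X251.366 Y33.327 F2146
G1 X250.667 Y29.815 F2146
G1 X251.366 Y26.303 F2146
G1 X253.355 Y23.326 F2146
G1 X256.332 Y21.337 F2146
G1 X259.844 Y20.638 F2146
G1 X263.356 Y21.337 F2146
G1 X266.333 Y23.326 F2146
G1 X268.322 Y26.303 F2146
G1 X269.021 Y29.815 F2146
M5
G0 X144.897 Y118.937
M3 S656
G1 X257.174 Y118.937 F2146
G1 X257.174 Y79.883 F2146
G1 X144.897 Y79.883 F2146
G1 X144.897 Y118.937 F2146
M5
G0 X0.000 Y0.000

viewBox `0 0 315.334 141.243` with mm width/height → 1 unit = 1 mm. Flip: y_m = 141.243 − y_svg.

**Shape 1** — `<circle>` circle, stroke `#ff8800` → score (S656, F2146). Machine vertices: (265.612,86.810) → (265.118,89.293) → (263.711,91.398) → (261.606,92.805) → (259.123,93.299) → (256.640,92.805) → (254.535,91.398) → (253.128,89.293) → (252.634,86.810) → (253.128,84.327) → (254.535,82.222) → (256.640,80.815) → (259.123,80.321) → (261.606,80.815) → (263.711,82.222) → (265.118,84.327) → (265.612,86.810). Closed: final G1 returns to the first vertex.

**Shape 2** — `<path>` line segment, stroke `#ff8800` → score (S656, F2146). Machine vertices: (298.126,38.066) → (66.912,101.797). Open path.

**Shape 3** — `<circle>` circle, stroke `#ff8800` → score (S656, F2146). Machine vertices: (269.021,29.815) → (268.322,33.327) → (266.333,36.304) → (263.356,38.293) → (259.844,38.992) → (256.332,38.293) → (253.355,36.304) → (251.366,33.327) → (250.667,29.815) → (251.366,26.303) → (253.355,23.326) → (256.332,21.337) → (259.844,20.638) → (263.356,21.337) → (266.333,23.326) → (268.322,26.303) → (269.021,29.815). Closed: final G1 returns to the first vertex.

**Shape 4** — `<rect>` rectangle, stroke `#ff8800` → score (S656, F2146). Machine vertices: (144.897,118.937) → (257.174,118.937) → (257.174,79.883) → (144.897,79.883) → (144.897,118.937). Closed: final G1 returns to the first vertex.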